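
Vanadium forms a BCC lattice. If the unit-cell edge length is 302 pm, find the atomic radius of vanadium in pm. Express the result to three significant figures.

In a BCC lattice, atoms touch along the body diagonal, so √3·a = 4r.
r = √3·a/4 = 1.7321 × 302 / 4 = 131 pm.

131 pm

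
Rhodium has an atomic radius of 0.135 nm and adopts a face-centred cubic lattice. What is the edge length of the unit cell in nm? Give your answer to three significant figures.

0.382 nm

In an FCC lattice, atoms touch along the face diagonal, so √2·a = 4r.
a = 4r/√2 = 4 × 0.135 / 1.4142 = 0.382 nm.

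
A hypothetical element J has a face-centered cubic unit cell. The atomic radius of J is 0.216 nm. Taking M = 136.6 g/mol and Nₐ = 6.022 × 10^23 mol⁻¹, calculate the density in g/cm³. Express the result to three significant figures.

In an FCC lattice, atoms touch along the face diagonal, so √2·a = 4r, giving a = 0.6109 nm = 6.109 × 10^-8 cm.
With Z = 4, ρ = Z·M/(N_A·a³) = 4 × 136.6 / (6.022 × 10²³ × 2.280 × 10^-22) = 3.979 g/cm³.

3.98 g/cm³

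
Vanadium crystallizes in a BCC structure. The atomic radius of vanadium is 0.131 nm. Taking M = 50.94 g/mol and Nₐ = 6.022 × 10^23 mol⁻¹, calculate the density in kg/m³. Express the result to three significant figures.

6110 kg/m³

In a BCC lattice, atoms touch along the body diagonal, so √3·a = 4r, giving a = 0.3025 nm = 3.025 × 10^-8 cm.
With Z = 2, ρ = Z·M/(N_A·a³) = 2 × 50.94 / (6.022 × 10²³ × 2.769 × 10^-23) = 6.110 g/cm³ = 6110 kg/m³.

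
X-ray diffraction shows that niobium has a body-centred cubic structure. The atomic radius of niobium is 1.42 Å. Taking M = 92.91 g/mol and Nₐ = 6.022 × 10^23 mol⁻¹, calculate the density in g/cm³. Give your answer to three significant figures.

8.75 g/cm³

In a BCC lattice, atoms touch along the body diagonal, so √3·a = 4r, giving a = 3.279 Å = 3.279 × 10^-8 cm.
With Z = 2, ρ = Z·M/(N_A·a³) = 2 × 92.91 / (6.022 × 10²³ × 3.527 × 10^-23) = 8.750 g/cm³.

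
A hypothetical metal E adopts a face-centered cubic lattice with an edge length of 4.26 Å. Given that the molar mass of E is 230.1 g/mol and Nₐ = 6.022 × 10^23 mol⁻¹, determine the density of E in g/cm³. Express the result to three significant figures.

19.8 g/cm³

An FCC unit cell contains Z = 4 atoms.
Cell volume: a³ = (4.26 Å)³ = (4.260 × 10^-8 cm)³ = 7.731 × 10^-23 cm³.
ρ = Z·M/(N_A·a³) = 4 × 230.1 / (6.022 × 10²³ × 7.731 × 10^-23) = 19.77 g/cm³.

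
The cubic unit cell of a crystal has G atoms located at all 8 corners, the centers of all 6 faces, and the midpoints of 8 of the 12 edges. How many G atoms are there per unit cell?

Corner atoms are shared by 8 cells (1/8 each), face atoms by 2 (1/2 each), edge atoms by 4 (1/4 each).
Net atoms = 8 × 1/8 + 6 × 1/2 + 8 × 1/4 = 1 + 3 + 2 = 6.

6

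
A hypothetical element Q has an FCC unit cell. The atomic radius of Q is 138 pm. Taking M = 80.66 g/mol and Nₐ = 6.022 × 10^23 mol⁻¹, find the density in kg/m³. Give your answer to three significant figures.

In an FCC lattice, atoms touch along the face diagonal, so √2·a = 4r, giving a = 390.3 pm = 3.903 × 10^-8 cm.
With Z = 4, ρ = Z·M/(N_A·a³) = 4 × 80.66 / (6.022 × 10²³ × 5.947 × 10^-23) = 9.010 g/cm³ = 9010 kg/m³.

9010 kg/m³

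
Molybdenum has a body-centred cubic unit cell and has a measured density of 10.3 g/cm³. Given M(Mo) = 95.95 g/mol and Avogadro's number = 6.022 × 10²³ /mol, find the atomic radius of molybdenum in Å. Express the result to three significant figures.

1.36 Å

For a BCC cell (Z = 2), a³ = Z·M/(N_A·ρ) = 2 × 95.95 / (6.022 × 10²³ × 10.30) = 3.094 × 10^-23 cm³, so a = 3.139 × 10^-8 cm = 3.139 Å.
Atoms touch along the body diagonal, so √3·a = 4r, so r = 0.4330 × a = 1.36 Å.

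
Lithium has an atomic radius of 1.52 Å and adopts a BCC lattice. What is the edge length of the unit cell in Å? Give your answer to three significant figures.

In a BCC lattice, atoms touch along the body diagonal, so √3·a = 4r.
a = 4r/√3 = 4 × 1.52 / 1.7321 = 3.51 Å.

3.51 Å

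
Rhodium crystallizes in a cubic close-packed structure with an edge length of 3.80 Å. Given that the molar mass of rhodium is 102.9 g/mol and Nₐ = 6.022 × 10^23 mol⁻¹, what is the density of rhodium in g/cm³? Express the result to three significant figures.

12.5 g/cm³

An FCC unit cell contains Z = 4 atoms.
Cell volume: a³ = (3.80 Å)³ = (3.800 × 10^-8 cm)³ = 5.487 × 10^-23 cm³.
ρ = Z·M/(N_A·a³) = 4 × 102.9 / (6.022 × 10²³ × 5.487 × 10^-23) = 12.46 g/cm³.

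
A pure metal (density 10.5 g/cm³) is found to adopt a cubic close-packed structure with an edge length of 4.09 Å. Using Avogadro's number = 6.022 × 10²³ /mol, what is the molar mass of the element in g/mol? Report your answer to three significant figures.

An FCC cell has Z = 4 atoms; a = 4.090 × 10^-8 cm.
M = ρ·N_A·a³/Z = 10.5 × 6.022 × 10²³ × 6.842 × 10^-23 / 4 = 108 g/mol.

108 g/mol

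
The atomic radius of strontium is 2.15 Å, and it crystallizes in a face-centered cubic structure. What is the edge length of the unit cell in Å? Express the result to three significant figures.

6.08 Å

In an FCC lattice, atoms touch along the face diagonal, so √2·a = 4r.
a = 4r/√2 = 4 × 2.15 / 1.4142 = 6.08 Å.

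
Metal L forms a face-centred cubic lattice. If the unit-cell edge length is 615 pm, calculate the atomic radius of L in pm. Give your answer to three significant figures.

In an FCC lattice, atoms touch along the face diagonal, so √2·a = 4r.
r = √2·a/4 = 1.4142 × 615 / 4 = 217 pm.

217 pm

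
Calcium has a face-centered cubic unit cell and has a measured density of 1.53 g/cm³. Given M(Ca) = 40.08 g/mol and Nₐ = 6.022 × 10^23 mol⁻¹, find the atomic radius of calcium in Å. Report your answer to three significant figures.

1.97 Å

For an FCC cell (Z = 4), a³ = Z·M/(N_A·ρ) = 4 × 40.08 / (6.022 × 10²³ × 1.530) = 1.740 × 10^-22 cm³, so a = 5.583 × 10^-8 cm = 5.583 Å.
Atoms touch along the face diagonal, so √2·a = 4r, so r = 0.3536 × a = 1.97 Å.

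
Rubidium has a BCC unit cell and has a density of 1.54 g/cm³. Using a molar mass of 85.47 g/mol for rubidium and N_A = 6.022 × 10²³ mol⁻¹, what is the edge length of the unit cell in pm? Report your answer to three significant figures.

With Z = 2 atoms per BCC cell, a³ = Z·M/(N_A·ρ) = 2 × 85.47 / (6.022 × 10²³ × 1.540 g/cm³) = 1.843 × 10^-22 cm³.
a = (1.843 × 10^-22)^(1/3) = 5.691 × 10^-8 cm = 569 pm.

569 pm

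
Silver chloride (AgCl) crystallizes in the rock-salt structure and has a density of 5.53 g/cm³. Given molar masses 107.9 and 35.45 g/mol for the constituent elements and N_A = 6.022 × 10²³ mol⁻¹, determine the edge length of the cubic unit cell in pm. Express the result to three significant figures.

556 pm

M(AgCl) = 143.35 g/mol; Z = 4 formula units per cell.
a³ = Z·M/(N_A·ρ) = 4 × 143.35 / (6.022 × 10²³ × 5.53) = 1.722 × 10^-22 cm³, so a = 5.563 × 10^-8 cm = 556 pm.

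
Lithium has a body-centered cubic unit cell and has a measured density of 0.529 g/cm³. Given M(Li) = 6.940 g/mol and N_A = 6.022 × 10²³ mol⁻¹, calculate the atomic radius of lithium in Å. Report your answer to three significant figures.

For a BCC cell (Z = 2), a³ = Z·M/(N_A·ρ) = 2 × 6.940 / (6.022 × 10²³ × 0.5290) = 4.357 × 10^-23 cm³, so a = 3.519 × 10^-8 cm = 3.519 Å.
Atoms touch along the body diagonal, so √3·a = 4r, so r = 0.4330 × a = 1.52 Å.

1.52 Å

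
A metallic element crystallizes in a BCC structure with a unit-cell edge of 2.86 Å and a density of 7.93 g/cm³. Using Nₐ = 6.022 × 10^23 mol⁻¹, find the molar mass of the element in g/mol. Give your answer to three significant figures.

A BCC cell has Z = 2 atoms; a = 2.860 × 10^-8 cm.
M = ρ·N_A·a³/Z = 7.93 × 6.022 × 10²³ × 2.339 × 10^-23 / 2 = 55.9 g/mol.

55.9 g/mol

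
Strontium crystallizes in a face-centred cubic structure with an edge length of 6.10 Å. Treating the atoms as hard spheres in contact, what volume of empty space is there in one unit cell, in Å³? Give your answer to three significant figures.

58.9 Å³

In an FCC lattice atoms touch along the face diagonal, so √2·a = 4r, so r = 0.3536a = 2.157 Å.
V_cell = a³ = 227.0 Å³; V_atoms = 4 × (4/3)πr³ = 168.1 Å³.
Empty space = 227.0 − 168.1 = 58.9 Å³.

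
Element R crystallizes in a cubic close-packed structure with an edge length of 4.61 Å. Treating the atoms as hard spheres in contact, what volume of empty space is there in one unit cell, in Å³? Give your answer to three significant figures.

25.4 Å³

In an FCC lattice atoms touch along the face diagonal, so √2·a = 4r, so r = 0.3536a = 1.630 Å.
V_cell = a³ = 97.97 Å³; V_atoms = 4 × (4/3)πr³ = 72.55 Å³.
Empty space = 97.97 − 72.55 = 25.4 Å³.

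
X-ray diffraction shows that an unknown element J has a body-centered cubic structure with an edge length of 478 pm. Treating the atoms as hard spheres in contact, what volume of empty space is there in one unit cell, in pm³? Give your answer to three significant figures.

In a BCC lattice atoms touch along the body diagonal, so √3·a = 4r, so r = 0.4330a = 207.0 pm.
V_cell = a³ = 1.092 × 10^8 pm³; V_atoms = 2 × (4/3)πr³ = 7.429 × 10^7 pm³.
Empty space = 1.092 × 10^8 − 7.429 × 10^7 = 3.49 × 10^7 pm³.

3.49 × 10^7 pm³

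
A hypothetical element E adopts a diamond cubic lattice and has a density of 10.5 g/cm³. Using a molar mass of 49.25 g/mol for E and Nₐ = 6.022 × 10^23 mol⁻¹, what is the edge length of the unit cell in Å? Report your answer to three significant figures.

3.96 Å

With Z = 8 atoms per diamond cubic cell, a³ = Z·M/(N_A·ρ) = 8 × 49.25 / (6.022 × 10²³ × 10.50 g/cm³) = 6.231 × 10^-23 cm³.
a = (6.231 × 10^-23)^(1/3) = 3.965 × 10^-8 cm = 3.96 Å.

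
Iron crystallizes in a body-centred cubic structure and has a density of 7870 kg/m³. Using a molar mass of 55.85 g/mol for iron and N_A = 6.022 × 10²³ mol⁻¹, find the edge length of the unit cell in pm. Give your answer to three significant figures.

287 pm

With Z = 2 atoms per BCC cell, a³ = Z·M/(N_A·ρ) = 2 × 55.85 / (6.022 × 10²³ × 7.870 g/cm³) = 2.357 × 10^-23 cm³.
a = (2.357 × 10^-23)^(1/3) = 2.867 × 10^-8 cm = 287 pm.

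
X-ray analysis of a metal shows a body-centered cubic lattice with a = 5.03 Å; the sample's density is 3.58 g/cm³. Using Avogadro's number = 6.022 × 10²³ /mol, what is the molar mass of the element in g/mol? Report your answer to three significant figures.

137 g/mol

A BCC cell has Z = 2 atoms; a = 5.030 × 10^-8 cm.
M = ρ·N_A·a³/Z = 3.58 × 6.022 × 10²³ × 1.273 × 10^-22 / 2 = 137 g/mol.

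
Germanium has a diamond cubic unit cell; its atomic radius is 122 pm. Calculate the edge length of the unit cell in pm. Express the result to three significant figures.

In a diamond cubic lattice, nearest neighbors lie along the body diagonal with √3·a = 8r.
a = 8r/√3 = 8 × 122 / 1.7321 = 563 pm.

563 pm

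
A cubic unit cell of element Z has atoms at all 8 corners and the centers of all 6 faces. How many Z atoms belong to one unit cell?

4

Corner atoms are shared by 8 cells (1/8 each), face atoms by 2 (1/2 each).
Net atoms = 8 × 1/8 + 6 × 1/2 = 1 + 3 = 4.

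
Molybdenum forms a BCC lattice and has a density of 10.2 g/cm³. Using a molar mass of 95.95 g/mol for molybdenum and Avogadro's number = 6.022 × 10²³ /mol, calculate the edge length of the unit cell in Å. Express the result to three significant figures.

With Z = 2 atoms per BCC cell, a³ = Z·M/(N_A·ρ) = 2 × 95.95 / (6.022 × 10²³ × 10.20 g/cm³) = 3.124 × 10^-23 cm³.
a = (3.124 × 10^-23)^(1/3) = 3.150 × 10^-8 cm = 3.15 Å.

3.15 Å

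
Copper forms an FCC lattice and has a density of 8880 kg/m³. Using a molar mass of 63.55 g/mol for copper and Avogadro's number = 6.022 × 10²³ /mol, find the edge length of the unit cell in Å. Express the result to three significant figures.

3.62 Å

With Z = 4 atoms per FCC cell, a³ = Z·M/(N_A·ρ) = 4 × 63.55 / (6.022 × 10²³ × 8.880 g/cm³) = 4.754 × 10^-23 cm³.
a = (4.754 × 10^-23)^(1/3) = 3.622 × 10^-8 cm = 3.62 Å.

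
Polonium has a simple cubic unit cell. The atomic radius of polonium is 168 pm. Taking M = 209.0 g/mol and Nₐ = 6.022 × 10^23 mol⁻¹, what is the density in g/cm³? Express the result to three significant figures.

In a simple cubic lattice, atoms touch along the cell edge, so a = 2r, giving a = 336.0 pm = 3.360 × 10^-8 cm.
With Z = 1, ρ = Z·M/(N_A·a³) = 1 × 209.0 / (6.022 × 10²³ × 3.793 × 10^-23) = 9.149 g/cm³.

9.15 g/cm³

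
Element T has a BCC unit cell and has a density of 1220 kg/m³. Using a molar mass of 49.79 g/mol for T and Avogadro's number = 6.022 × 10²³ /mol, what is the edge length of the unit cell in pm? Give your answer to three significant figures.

514 pm

With Z = 2 atoms per BCC cell, a³ = Z·M/(N_A·ρ) = 2 × 49.79 / (6.022 × 10²³ × 1.220 g/cm³) = 1.355 × 10^-22 cm³.
a = (1.355 × 10^-22)^(1/3) = 5.137 × 10^-8 cm = 514 pm.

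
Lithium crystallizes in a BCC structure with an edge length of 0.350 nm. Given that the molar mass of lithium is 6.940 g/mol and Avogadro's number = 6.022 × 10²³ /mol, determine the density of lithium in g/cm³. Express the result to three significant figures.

0.538 g/cm³

A BCC unit cell contains Z = 2 atoms.
Cell volume: a³ = (0.350 nm)³ = (3.500 × 10^-8 cm)³ = 4.287 × 10^-23 cm³.
ρ = Z·M/(N_A·a³) = 2 × 6.940 / (6.022 × 10²³ × 4.287 × 10^-23) = 0.5376 g/cm³.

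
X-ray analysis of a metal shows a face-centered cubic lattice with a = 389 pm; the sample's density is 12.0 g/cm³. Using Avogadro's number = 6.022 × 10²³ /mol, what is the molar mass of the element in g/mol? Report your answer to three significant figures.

106 g/mol

An FCC cell has Z = 4 atoms; a = 3.890 × 10^-8 cm.
M = ρ·N_A·a³/Z = 12.0 × 6.022 × 10²³ × 5.886 × 10^-23 / 4 = 106 g/mol.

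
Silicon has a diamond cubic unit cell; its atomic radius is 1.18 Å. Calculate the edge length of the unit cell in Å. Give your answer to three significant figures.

In a diamond cubic lattice, nearest neighbors lie along the body diagonal with √3·a = 8r.
a = 8r/√3 = 8 × 1.18 / 1.7321 = 5.45 Å.

5.45 Å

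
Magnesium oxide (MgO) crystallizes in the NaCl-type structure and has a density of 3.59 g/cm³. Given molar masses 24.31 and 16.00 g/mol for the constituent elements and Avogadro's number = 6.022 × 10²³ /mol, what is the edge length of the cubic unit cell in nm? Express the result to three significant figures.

0.421 nm

M(MgO) = 40.31 g/mol; Z = 4 formula units per cell.
a³ = Z·M/(N_A·ρ) = 4 × 40.31 / (6.022 × 10²³ × 3.59) = 7.458 × 10^-23 cm³, so a = 4.209 × 10^-8 cm = 0.421 nm.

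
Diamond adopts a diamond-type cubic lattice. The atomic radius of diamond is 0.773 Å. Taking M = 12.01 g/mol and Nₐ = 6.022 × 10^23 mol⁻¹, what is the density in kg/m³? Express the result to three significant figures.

3510 kg/m³

In a diamond cubic lattice, nearest neighbors lie along the body diagonal with √3·a = 8r, giving a = 3.570 Å = 3.570 × 10^-8 cm.
With Z = 8, ρ = Z·M/(N_A·a³) = 8 × 12.01 / (6.022 × 10²³ × 4.551 × 10^-23) = 3.506 g/cm³ = 3510 kg/m³.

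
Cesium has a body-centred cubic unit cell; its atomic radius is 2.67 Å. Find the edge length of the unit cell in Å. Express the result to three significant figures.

In a BCC lattice, atoms touch along the body diagonal, so √3·a = 4r.
a = 4r/√3 = 4 × 2.67 / 1.7321 = 6.17 Å.

6.17 Å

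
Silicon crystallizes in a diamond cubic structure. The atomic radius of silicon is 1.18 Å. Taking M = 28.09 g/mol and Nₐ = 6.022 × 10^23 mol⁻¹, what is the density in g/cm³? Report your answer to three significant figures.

In a diamond cubic lattice, nearest neighbors lie along the body diagonal with √3·a = 8r, giving a = 5.450 Å = 5.450 × 10^-8 cm.
With Z = 8, ρ = Z·M/(N_A·a³) = 8 × 28.09 / (6.022 × 10²³ × 1.619 × 10^-22) = 2.305 g/cm³.

2.30 g/cm³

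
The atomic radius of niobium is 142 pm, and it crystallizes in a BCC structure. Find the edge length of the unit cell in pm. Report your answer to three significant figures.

In a BCC lattice, atoms touch along the body diagonal, so √3·a = 4r.
a = 4r/√3 = 4 × 142 / 1.7321 = 328 pm.

328 pm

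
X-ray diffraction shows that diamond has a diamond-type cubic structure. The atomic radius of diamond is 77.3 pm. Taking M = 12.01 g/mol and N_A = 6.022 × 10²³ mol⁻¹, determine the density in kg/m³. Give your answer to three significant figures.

3510 kg/m³

In a diamond cubic lattice, nearest neighbors lie along the body diagonal with √3·a = 8r, giving a = 357.0 pm = 3.570 × 10^-8 cm.
With Z = 8, ρ = Z·M/(N_A·a³) = 8 × 12.01 / (6.022 × 10²³ × 4.551 × 10^-23) = 3.506 g/cm³ = 3510 kg/m³.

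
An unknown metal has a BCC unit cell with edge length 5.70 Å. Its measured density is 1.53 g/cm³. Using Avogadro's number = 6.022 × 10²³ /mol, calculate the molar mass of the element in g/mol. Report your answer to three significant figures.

85.3 g/mol

A BCC cell has Z = 2 atoms; a = 5.700 × 10^-8 cm.
M = ρ·N_A·a³/Z = 1.53 × 6.022 × 10²³ × 1.852 × 10^-22 / 2 = 85.3 g/mol.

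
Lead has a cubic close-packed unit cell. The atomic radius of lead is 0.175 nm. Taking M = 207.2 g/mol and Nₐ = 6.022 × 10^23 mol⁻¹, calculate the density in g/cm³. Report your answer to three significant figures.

11.3 g/cm³

In an FCC lattice, atoms touch along the face diagonal, so √2·a = 4r, giving a = 0.4950 nm = 4.950 × 10^-8 cm.
With Z = 4, ρ = Z·M/(N_A·a³) = 4 × 207.2 / (6.022 × 10²³ × 1.213 × 10^-22) = 11.35 g/cm³.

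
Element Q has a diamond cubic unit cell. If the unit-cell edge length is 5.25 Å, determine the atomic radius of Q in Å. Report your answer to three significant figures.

In a diamond cubic lattice, nearest neighbors lie along the body diagonal with √3·a = 8r.
r = √3·a/8 = 1.7321 × 5.25 / 8 = 1.14 Å.

1.14 Å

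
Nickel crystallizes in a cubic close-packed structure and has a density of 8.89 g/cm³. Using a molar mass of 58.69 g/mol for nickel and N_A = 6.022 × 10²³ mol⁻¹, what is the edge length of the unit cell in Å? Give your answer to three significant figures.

With Z = 4 atoms per FCC cell, a³ = Z·M/(N_A·ρ) = 4 × 58.69 / (6.022 × 10²³ × 8.890 g/cm³) = 4.385 × 10^-23 cm³.
a = (4.385 × 10^-23)^(1/3) = 3.526 × 10^-8 cm = 3.53 Å.

3.53 Å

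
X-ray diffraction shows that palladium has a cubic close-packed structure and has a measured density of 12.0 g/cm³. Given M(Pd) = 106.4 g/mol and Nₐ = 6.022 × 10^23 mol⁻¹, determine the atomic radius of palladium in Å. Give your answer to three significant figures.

For an FCC cell (Z = 4), a³ = Z·M/(N_A·ρ) = 4 × 106.4 / (6.022 × 10²³ × 12.00) = 5.890 × 10^-23 cm³, so a = 3.891 × 10^-8 cm = 3.891 Å.
Atoms touch along the face diagonal, so √2·a = 4r, so r = 0.3536 × a = 1.38 Å.

1.38 Å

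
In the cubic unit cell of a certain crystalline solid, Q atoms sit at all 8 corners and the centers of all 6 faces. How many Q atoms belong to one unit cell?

Corner atoms are shared by 8 cells (1/8 each), face atoms by 2 (1/2 each).
Net atoms = 8 × 1/8 + 6 × 1/2 = 1 + 3 = 4.

4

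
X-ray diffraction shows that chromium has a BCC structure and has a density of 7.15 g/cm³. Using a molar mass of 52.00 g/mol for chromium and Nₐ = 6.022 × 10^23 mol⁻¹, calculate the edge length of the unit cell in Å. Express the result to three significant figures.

2.89 Å

With Z = 2 atoms per BCC cell, a³ = Z·M/(N_A·ρ) = 2 × 52.00 / (6.022 × 10²³ × 7.150 g/cm³) = 2.415 × 10^-23 cm³.
a = (2.415 × 10^-23)^(1/3) = 2.891 × 10^-8 cm = 2.89 Å.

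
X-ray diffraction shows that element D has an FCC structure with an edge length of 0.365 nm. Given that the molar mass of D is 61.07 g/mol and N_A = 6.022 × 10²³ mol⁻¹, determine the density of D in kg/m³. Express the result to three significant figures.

8340 kg/m³

An FCC unit cell contains Z = 4 atoms.
Cell volume: a³ = (0.365 nm)³ = (3.650 × 10^-8 cm)³ = 4.863 × 10^-23 cm³.
ρ = Z·M/(N_A·a³) = 4 × 61.07 / (6.022 × 10²³ × 4.863 × 10^-23) = 8.342 g/cm³ = 8340 kg/m³.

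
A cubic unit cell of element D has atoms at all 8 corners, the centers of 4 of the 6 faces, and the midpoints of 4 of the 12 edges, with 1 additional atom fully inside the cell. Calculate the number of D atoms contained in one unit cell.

5

Corner atoms are shared by 8 cells (1/8 each), face atoms by 2 (1/2 each), edge atoms by 4 (1/4 each), interior atoms are unshared.
Net atoms = 8 × 1/8 + 4 × 1/2 + 4 × 1/4 + 1 = 1 + 2 + 1 + 1 = 5.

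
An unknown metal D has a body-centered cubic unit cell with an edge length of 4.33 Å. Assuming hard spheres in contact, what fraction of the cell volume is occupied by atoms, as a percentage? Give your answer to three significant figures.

In a BCC lattice atoms touch along the body diagonal, so √3·a = 4r, so r = 0.4330a = 1.875 Å.
Packing fraction = Z·(4/3)πr³ / a³ = 2 × (4/3)π × (1.875)³ / (4.33)³ = 0.6802 = 68.0%.

68.0%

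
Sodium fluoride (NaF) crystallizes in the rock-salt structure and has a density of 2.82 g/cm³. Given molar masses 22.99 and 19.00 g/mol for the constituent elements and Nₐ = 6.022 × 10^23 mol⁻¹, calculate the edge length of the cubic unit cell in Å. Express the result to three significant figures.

M(NaF) = 41.99 g/mol; Z = 4 formula units per cell.
a³ = Z·M/(N_A·ρ) = 4 × 41.99 / (6.022 × 10²³ × 2.82) = 9.890 × 10^-23 cm³, so a = 4.625 × 10^-8 cm = 4.62 Å.

4.62 Å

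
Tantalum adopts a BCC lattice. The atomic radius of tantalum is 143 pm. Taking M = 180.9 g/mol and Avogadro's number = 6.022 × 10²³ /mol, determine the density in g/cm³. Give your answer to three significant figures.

16.7 g/cm³

In a BCC lattice, atoms touch along the body diagonal, so √3·a = 4r, giving a = 330.2 pm = 3.302 × 10^-8 cm.
With Z = 2, ρ = Z·M/(N_A·a³) = 2 × 180.9 / (6.022 × 10²³ × 3.602 × 10^-23) = 16.68 g/cm³.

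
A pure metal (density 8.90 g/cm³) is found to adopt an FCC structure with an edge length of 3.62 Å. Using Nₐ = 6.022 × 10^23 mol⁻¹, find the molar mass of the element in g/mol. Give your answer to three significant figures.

63.6 g/mol

An FCC cell has Z = 4 atoms; a = 3.620 × 10^-8 cm.
M = ρ·N_A·a³/Z = 8.90 × 6.022 × 10²³ × 4.744 × 10^-23 / 4 = 63.6 g/mol.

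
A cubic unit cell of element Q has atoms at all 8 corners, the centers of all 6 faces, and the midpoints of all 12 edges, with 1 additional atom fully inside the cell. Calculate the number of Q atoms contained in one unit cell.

8

Corner atoms are shared by 8 cells (1/8 each), face atoms by 2 (1/2 each), edge atoms by 4 (1/4 each), interior atoms are unshared.
Net atoms = 8 × 1/8 + 6 × 1/2 + 12 × 1/4 + 1 = 1 + 3 + 3 + 1 = 8.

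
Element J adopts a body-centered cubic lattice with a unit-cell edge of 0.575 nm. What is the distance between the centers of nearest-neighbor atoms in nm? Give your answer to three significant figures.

In a BCC structure, atoms touch along the body diagonal, so √3·a = 4r; the nearest-neighbor distance equals 2r = 0.8660·a.
d = 0.8660 × 0.575 = 0.498 nm.

0.498 nm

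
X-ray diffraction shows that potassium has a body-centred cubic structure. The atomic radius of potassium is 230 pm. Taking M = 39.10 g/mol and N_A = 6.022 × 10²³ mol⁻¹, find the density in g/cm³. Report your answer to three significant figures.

0.867 g/cm³

In a BCC lattice, atoms touch along the body diagonal, so √3·a = 4r, giving a = 531.2 pm = 5.312 × 10^-8 cm.
With Z = 2, ρ = Z·M/(N_A·a³) = 2 × 39.10 / (6.022 × 10²³ × 1.499 × 10^-22) = 0.8665 g/cm³.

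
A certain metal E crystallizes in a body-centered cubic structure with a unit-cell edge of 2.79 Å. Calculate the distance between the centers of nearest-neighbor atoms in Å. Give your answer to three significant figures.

In a BCC structure, atoms touch along the body diagonal, so √3·a = 4r; the nearest-neighbor distance equals 2r = 0.8660·a.
d = 0.8660 × 2.79 = 2.42 Å.

2.42 Å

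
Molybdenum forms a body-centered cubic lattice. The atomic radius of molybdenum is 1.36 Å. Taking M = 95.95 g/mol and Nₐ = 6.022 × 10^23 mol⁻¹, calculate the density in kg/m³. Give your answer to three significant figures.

In a BCC lattice, atoms touch along the body diagonal, so √3·a = 4r, giving a = 3.141 Å = 3.141 × 10^-8 cm.
With Z = 2, ρ = Z·M/(N_A·a³) = 2 × 95.95 / (6.022 × 10²³ × 3.098 × 10^-23) = 10.29 g/cm³ = 10300 kg/m³.

10300 kg/m³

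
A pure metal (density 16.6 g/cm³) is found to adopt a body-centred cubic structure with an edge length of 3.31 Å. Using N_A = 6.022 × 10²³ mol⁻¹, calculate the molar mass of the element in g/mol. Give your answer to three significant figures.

A BCC cell has Z = 2 atoms; a = 3.310 × 10^-8 cm.
M = ρ·N_A·a³/Z = 16.6 × 6.022 × 10²³ × 3.626 × 10^-23 / 2 = 181 g/mol.

181 g/mol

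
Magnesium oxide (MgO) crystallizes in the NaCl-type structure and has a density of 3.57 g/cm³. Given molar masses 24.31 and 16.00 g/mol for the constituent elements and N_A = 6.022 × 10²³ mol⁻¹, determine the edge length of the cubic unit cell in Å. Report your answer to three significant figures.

4.22 Å

M(MgO) = 40.31 g/mol; Z = 4 formula units per cell.
a³ = Z·M/(N_A·ρ) = 4 × 40.31 / (6.022 × 10²³ × 3.57) = 7.500 × 10^-23 cm³, so a = 4.217 × 10^-8 cm = 4.22 Å.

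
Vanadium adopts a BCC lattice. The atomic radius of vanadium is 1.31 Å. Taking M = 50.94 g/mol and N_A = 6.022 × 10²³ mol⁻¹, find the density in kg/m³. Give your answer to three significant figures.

In a BCC lattice, atoms touch along the body diagonal, so √3·a = 4r, giving a = 3.025 Å = 3.025 × 10^-8 cm.
With Z = 2, ρ = Z·M/(N_A·a³) = 2 × 50.94 / (6.022 × 10²³ × 2.769 × 10^-23) = 6.110 g/cm³ = 6110 kg/m³.

6110 kg/m³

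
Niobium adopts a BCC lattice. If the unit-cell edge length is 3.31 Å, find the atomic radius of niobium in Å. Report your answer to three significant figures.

In a BCC lattice, atoms touch along the body diagonal, so √3·a = 4r.
r = √3·a/4 = 1.7321 × 3.31 / 4 = 1.43 Å.

1.43 Å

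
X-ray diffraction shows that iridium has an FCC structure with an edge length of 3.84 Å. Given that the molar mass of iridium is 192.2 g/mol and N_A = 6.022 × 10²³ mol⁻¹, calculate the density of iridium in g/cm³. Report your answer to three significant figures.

An FCC unit cell contains Z = 4 atoms.
Cell volume: a³ = (3.84 Å)³ = (3.840 × 10^-8 cm)³ = 5.662 × 10^-23 cm³.
ρ = Z·M/(N_A·a³) = 4 × 192.2 / (6.022 × 10²³ × 5.662 × 10^-23) = 22.55 g/cm³.

22.5 g/cm³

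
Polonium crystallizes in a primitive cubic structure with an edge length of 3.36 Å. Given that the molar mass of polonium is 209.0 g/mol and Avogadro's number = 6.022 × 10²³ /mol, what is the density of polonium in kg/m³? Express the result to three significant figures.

9150 kg/m³

A simple cubic unit cell contains Z = 1 atom.
Cell volume: a³ = (3.36 Å)³ = (3.360 × 10^-8 cm)³ = 3.793 × 10^-23 cm³.
ρ = Z·M/(N_A·a³) = 1 × 209.0 / (6.022 × 10²³ × 3.793 × 10^-23) = 9.149 g/cm³ = 9150 kg/m³.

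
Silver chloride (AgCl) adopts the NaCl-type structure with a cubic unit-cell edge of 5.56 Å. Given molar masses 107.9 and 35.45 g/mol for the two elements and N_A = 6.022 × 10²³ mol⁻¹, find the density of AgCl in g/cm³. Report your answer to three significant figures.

5.54 g/cm³

The NaCl-type structure contains Z = 4 formula units per cell; M(AgCl) = 107.9 + 35.45 = 143.35 g/mol.
a³ = (5.560 × 10^-8 cm)³ = 1.719 × 10^-22 cm³.
ρ = 4 × 143.35 / (6.022 × 10²³ × 1.719 × 10^-22) = 5.540 g/cm³.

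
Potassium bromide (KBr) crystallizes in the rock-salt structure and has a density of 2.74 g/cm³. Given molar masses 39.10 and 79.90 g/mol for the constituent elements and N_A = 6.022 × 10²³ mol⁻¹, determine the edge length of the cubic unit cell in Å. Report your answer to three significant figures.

6.61 Å

M(KBr) = 119.0 g/mol; Z = 4 formula units per cell.
a³ = Z·M/(N_A·ρ) = 4 × 119.0 / (6.022 × 10²³ × 2.74) = 2.885 × 10^-22 cm³, so a = 6.608 × 10^-8 cm = 6.61 Å.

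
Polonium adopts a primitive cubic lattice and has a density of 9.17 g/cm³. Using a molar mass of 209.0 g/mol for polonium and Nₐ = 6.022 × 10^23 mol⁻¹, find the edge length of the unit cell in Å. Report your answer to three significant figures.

With Z = 1 atom per simple cubic cell, a³ = Z·M/(N_A·ρ) = 1 × 209.0 / (6.022 × 10²³ × 9.170 g/cm³) = 3.785 × 10^-23 cm³.
a = (3.785 × 10^-23)^(1/3) = 3.357 × 10^-8 cm = 3.36 Å.

3.36 Å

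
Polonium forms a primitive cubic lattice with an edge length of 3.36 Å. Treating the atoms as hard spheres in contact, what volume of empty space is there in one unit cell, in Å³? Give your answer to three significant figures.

18.1 Å³

In a simple cubic lattice atoms touch along the cell edge, so a = 2r, so r = 0.5000a = 1.680 Å.
V_cell = a³ = 37.93 Å³; V_atoms = 1 × (4/3)πr³ = 19.86 Å³.
Empty space = 37.93 − 19.86 = 18.1 Å³.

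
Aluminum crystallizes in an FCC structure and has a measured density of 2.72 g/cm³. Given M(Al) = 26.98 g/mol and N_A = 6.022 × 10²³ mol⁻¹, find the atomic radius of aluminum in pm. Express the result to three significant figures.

For an FCC cell (Z = 4), a³ = Z·M/(N_A·ρ) = 4 × 26.98 / (6.022 × 10²³ × 2.720) = 6.589 × 10^-23 cm³, so a = 4.039 × 10^-8 cm = 403.9 pm.
Atoms touch along the face diagonal, so √2·a = 4r, so r = 0.3536 × a = 143 pm.

143 pm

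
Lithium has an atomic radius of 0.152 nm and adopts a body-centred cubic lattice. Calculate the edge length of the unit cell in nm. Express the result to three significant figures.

In a BCC lattice, atoms touch along the body diagonal, so √3·a = 4r.
a = 4r/√3 = 4 × 0.152 / 1.7321 = 0.351 nm.

0.351 nm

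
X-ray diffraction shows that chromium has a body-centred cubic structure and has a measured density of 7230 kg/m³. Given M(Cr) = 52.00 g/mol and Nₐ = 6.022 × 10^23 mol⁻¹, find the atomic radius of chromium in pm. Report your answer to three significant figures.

125 pm

For a BCC cell (Z = 2), a³ = Z·M/(N_A·ρ) = 2 × 52.00 / (6.022 × 10²³ × 7.230) = 2.389 × 10^-23 cm³, so a = 2.880 × 10^-8 cm = 288.0 pm.
Atoms touch along the body diagonal, so √3·a = 4r, so r = 0.4330 × a = 125 pm.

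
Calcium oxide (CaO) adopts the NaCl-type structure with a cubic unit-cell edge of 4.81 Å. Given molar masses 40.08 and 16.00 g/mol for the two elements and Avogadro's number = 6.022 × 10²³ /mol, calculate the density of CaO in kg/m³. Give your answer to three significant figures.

3350 kg/m³

The NaCl-type structure contains Z = 4 formula units per cell; M(CaO) = 40.08 + 16.00 = 56.08 g/mol.
a³ = (4.810 × 10^-8 cm)³ = 1.113 × 10^-22 cm³.
ρ = 4 × 56.08 / (6.022 × 10²³ × 1.113 × 10^-22) = 3.347 g/cm³ = 3350 kg/m³.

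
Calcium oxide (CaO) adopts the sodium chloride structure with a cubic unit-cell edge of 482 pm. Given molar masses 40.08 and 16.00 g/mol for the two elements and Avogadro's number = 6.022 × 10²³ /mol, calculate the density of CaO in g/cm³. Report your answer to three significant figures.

3.33 g/cm³

The sodium chloride structure contains Z = 4 formula units per cell; M(CaO) = 40.08 + 16.00 = 56.08 g/mol.
a³ = (4.820 × 10^-8 cm)³ = 1.120 × 10^-22 cm³.
ρ = 4 × 56.08 / (6.022 × 10²³ × 1.120 × 10^-22) = 3.326 g/cm³.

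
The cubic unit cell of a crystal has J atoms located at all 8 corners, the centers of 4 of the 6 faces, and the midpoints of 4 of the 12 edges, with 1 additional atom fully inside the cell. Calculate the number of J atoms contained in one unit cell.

Corner atoms are shared by 8 cells (1/8 each), face atoms by 2 (1/2 each), edge atoms by 4 (1/4 each), interior atoms are unshared.
Net atoms = 8 × 1/8 + 4 × 1/2 + 4 × 1/4 + 1 = 1 + 2 + 1 + 1 = 5.

5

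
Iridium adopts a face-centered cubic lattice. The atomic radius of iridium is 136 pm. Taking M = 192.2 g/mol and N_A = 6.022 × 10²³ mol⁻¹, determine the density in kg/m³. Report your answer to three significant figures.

In an FCC lattice, atoms touch along the face diagonal, so √2·a = 4r, giving a = 384.7 pm = 3.847 × 10^-8 cm.
With Z = 4, ρ = Z·M/(N_A·a³) = 4 × 192.2 / (6.022 × 10²³ × 5.692 × 10^-23) = 22.43 g/cm³ = 22400 kg/m³.

22400 kg/m³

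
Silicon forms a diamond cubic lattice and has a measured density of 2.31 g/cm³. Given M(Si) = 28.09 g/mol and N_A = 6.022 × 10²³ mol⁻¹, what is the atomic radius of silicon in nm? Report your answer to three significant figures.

0.118 nm

For a diamond cubic cell (Z = 8), a³ = Z·M/(N_A·ρ) = 8 × 28.09 / (6.022 × 10²³ × 2.310) = 1.615 × 10^-22 cm³, so a = 5.446 × 10^-8 cm = 0.5446 nm.
Nearest neighbors lie along the body diagonal with √3·a = 8r, so r = 0.2165 × a = 0.118 nm.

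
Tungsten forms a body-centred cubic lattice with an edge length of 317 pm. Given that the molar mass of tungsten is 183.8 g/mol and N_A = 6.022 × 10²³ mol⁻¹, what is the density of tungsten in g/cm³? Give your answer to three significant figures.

A BCC unit cell contains Z = 2 atoms.
Cell volume: a³ = (317 pm)³ = (3.170 × 10^-8 cm)³ = 3.186 × 10^-23 cm³.
ρ = Z·M/(N_A·a³) = 2 × 183.8 / (6.022 × 10²³ × 3.186 × 10^-23) = 19.16 g/cm³.

19.2 g/cm³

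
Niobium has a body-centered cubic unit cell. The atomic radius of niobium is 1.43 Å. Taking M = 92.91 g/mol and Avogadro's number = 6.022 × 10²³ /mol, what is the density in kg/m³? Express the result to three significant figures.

8570 kg/m³

In a BCC lattice, atoms touch along the body diagonal, so √3·a = 4r, giving a = 3.302 Å = 3.302 × 10^-8 cm.
With Z = 2, ρ = Z·M/(N_A·a³) = 2 × 92.91 / (6.022 × 10²³ × 3.602 × 10^-23) = 8.567 g/cm³ = 8570 kg/m³.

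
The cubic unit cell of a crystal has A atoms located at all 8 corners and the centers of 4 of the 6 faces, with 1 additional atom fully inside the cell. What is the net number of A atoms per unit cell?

4

Corner atoms are shared by 8 cells (1/8 each), face atoms by 2 (1/2 each), interior atoms are unshared.
Net atoms = 8 × 1/8 + 4 × 1/2 + 1 = 1 + 2 + 1 = 4.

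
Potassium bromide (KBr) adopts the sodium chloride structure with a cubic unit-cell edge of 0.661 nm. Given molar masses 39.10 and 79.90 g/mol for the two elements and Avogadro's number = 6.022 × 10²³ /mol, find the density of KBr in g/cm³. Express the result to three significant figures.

2.74 g/cm³

The sodium chloride structure contains Z = 4 formula units per cell; M(KBr) = 39.10 + 79.90 = 119.0 g/mol.
a³ = (6.610 × 10^-8 cm)³ = 2.888 × 10^-22 cm³.
ρ = 4 × 119.0 / (6.022 × 10²³ × 2.888 × 10^-22) = 2.737 g/cm³.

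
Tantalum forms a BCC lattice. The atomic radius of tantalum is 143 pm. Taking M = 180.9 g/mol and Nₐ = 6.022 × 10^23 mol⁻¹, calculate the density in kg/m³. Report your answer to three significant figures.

16700 kg/m³

In a BCC lattice, atoms touch along the body diagonal, so √3·a = 4r, giving a = 330.2 pm = 3.302 × 10^-8 cm.
With Z = 2, ρ = Z·M/(N_A·a³) = 2 × 180.9 / (6.022 × 10²³ × 3.602 × 10^-23) = 16.68 g/cm³ = 16700 kg/m³.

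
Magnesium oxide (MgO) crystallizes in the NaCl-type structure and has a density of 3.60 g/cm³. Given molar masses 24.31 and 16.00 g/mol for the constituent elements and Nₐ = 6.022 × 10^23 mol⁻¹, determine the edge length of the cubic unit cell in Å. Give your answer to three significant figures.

4.21 Å

M(MgO) = 40.31 g/mol; Z = 4 formula units per cell.
a³ = Z·M/(N_A·ρ) = 4 × 40.31 / (6.022 × 10²³ × 3.60) = 7.438 × 10^-23 cm³, so a = 4.205 × 10^-8 cm = 4.21 Å.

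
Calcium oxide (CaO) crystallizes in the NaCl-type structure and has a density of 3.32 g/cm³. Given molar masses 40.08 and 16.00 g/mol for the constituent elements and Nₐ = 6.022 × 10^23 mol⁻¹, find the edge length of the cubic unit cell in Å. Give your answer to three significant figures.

4.82 Å

M(CaO) = 56.08 g/mol; Z = 4 formula units per cell.
a³ = Z·M/(N_A·ρ) = 4 × 56.08 / (6.022 × 10²³ × 3.32) = 1.122 × 10^-22 cm³, so a = 4.823 × 10^-8 cm = 4.82 Å.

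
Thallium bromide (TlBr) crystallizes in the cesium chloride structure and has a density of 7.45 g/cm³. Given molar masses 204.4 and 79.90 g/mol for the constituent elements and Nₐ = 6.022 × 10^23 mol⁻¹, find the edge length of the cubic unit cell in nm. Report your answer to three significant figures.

0.399 nm

M(TlBr) = 284.3 g/mol; Z = 1 formula unit per cell.
a³ = Z·M/(N_A·ρ) = 1 × 284.3 / (6.022 × 10²³ × 7.45) = 6.337 × 10^-23 cm³, so a = 3.987 × 10^-8 cm = 0.399 nm.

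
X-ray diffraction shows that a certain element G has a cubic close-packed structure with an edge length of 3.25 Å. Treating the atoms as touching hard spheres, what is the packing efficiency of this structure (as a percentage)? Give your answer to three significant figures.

74.0%

In an FCC lattice atoms touch along the face diagonal, so √2·a = 4r, so r = 0.3536a = 1.149 Å.
Packing fraction = Z·(4/3)πr³ / a³ = 4 × (4/3)π × (1.149)³ / (3.25)³ = 0.7405 = 74.0%.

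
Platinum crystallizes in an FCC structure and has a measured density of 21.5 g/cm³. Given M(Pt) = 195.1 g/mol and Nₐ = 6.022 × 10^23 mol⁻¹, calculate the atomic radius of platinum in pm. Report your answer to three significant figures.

139 pm

For an FCC cell (Z = 4), a³ = Z·M/(N_A·ρ) = 4 × 195.1 / (6.022 × 10²³ × 21.50) = 6.028 × 10^-23 cm³, so a = 3.921 × 10^-8 cm = 392.1 pm.
Atoms touch along the face diagonal, so √2·a = 4r, so r = 0.3536 × a = 139 pm.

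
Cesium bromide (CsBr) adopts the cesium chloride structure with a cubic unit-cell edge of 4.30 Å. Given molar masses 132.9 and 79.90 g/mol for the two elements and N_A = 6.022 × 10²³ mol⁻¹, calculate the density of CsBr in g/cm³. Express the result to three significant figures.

4.44 g/cm³

The cesium chloride structure contains Z = 1 formula unit per cell; M(CsBr) = 132.9 + 79.90 = 212.8 g/mol.
a³ = (4.300 × 10^-8 cm)³ = 7.951 × 10^-23 cm³.
ρ = 1 × 212.8 / (6.022 × 10²³ × 7.951 × 10^-23) = 4.445 g/cm³.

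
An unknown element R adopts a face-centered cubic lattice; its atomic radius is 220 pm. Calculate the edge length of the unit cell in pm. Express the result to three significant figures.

622 pm

In an FCC lattice, atoms touch along the face diagonal, so √2·a = 4r.
a = 4r/√2 = 4 × 220 / 1.4142 = 622 pm.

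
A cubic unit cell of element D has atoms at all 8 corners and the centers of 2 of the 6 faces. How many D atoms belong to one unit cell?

2

Corner atoms are shared by 8 cells (1/8 each), face atoms by 2 (1/2 each).
Net atoms = 8 × 1/8 + 2 × 1/2 = 1 + 1 = 2.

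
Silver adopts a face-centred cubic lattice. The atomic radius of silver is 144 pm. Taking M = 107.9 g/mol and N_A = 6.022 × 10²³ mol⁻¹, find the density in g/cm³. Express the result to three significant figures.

10.6 g/cm³

In an FCC lattice, atoms touch along the face diagonal, so √2·a = 4r, giving a = 407.3 pm = 4.073 × 10^-8 cm.
With Z = 4, ρ = Z·M/(N_A·a³) = 4 × 107.9 / (6.022 × 10²³ × 6.757 × 10^-23) = 10.61 g/cm³.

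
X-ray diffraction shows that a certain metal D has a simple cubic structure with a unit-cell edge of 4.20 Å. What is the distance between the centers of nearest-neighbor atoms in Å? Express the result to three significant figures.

4.20 Å

In a simple cubic structure, atoms touch along the cell edge, so a = 2r; the nearest-neighbor distance equals 2r = 1.000·a.
d = 1.000 × 4.20 = 4.20 Å.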